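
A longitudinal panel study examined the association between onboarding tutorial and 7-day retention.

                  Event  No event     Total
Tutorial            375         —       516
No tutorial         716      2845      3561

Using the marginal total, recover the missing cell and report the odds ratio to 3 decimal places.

The missing cell is in the exposed row: 516 − 375 = 141.
So a = 375, b = 141, c = 716, d = 2845.
OR = (a·d)/(b·c) = (375 × 2845) / (141 × 716) = 1066875 / 100956 = 10.56772

10.568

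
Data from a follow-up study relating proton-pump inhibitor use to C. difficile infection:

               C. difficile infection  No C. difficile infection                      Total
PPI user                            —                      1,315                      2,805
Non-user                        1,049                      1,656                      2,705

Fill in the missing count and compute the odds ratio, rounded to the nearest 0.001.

1.789

The missing cell is in the exposed row: 2805 − 1315 = 1490.
So a = 1490, b = 1315, c = 1049, d = 1656.
OR = (a·d)/(b·c) = (1490 × 1656) / (1315 × 1049) = 2467440 / 1379435 = 1.78873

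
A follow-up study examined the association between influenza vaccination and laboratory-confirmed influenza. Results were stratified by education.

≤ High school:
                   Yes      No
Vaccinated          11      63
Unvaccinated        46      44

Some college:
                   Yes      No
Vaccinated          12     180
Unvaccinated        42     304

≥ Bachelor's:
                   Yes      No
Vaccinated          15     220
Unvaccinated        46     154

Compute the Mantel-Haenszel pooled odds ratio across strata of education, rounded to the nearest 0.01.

0.27

OR_MH = Σ(aᵢdᵢ/nᵢ) / Σ(bᵢcᵢ/nᵢ), where nᵢ is the stratum total.
Stratum 1 (≤ High school): n = 164; a·d/n = 11·44/164 = 2.9512; b·c/n = 63·46/164 = 17.6707
Stratum 2 (Some college): n = 538; a·d/n = 12·304/538 = 6.7807; b·c/n = 180·42/538 = 14.0520
Stratum 3 (≥ Bachelor's): n = 435; a·d/n = 15·154/435 = 5.3103; b·c/n = 220·46/435 = 23.2644
OR_MH = (2.9512 + 6.7807 + 5.3103) / (17.6707 + 14.0520 + 23.2644) = 15.0422 / 54.9871 = 0.27356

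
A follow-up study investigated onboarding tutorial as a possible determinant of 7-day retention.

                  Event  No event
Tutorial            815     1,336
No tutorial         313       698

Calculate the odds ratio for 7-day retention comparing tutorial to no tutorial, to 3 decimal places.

Cells: a = 815, b = 1336, c = 313, d = 698.
OR = (a·d)/(b·c) = (815 × 698) / (1336 × 313) = 568870 / 418168 = 1.36039
The odds of 7-day retention are about 1.36 times as high in the tutorial group.

1.360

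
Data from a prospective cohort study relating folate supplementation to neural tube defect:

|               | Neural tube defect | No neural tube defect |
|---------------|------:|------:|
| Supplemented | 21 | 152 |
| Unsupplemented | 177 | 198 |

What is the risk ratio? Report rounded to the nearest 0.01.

0.26

Cells: a = 21, b = 152, c = 177, d = 198.
Risk in exposed = 21/173 = 0.12139; risk in unexposed = 177/375 = 0.47200.
RR = 0.12139 / 0.47200 = 0.25718
The risk is 74% lower among the exposed than among the unexposed.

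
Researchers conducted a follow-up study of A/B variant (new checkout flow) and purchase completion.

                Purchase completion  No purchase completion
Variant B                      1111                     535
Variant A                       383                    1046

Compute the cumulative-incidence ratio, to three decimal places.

Cells: a = 1111, b = 535, c = 383, d = 1046.
Risk in exposed = 1111/1646 = 0.67497; risk in unexposed = 383/1429 = 0.26802.
RR = 0.67497 / 0.26802 = 2.51836
The risk among the exposed is 2.52 times that among the unexposed.

2.518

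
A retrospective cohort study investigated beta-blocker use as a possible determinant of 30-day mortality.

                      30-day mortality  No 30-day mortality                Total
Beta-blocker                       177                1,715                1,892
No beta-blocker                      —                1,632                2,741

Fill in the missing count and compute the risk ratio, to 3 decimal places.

0.231

The missing cell is in the unexposed row: 2741 − 1632 = 1109.
So a = 177, b = 1715, c = 1109, d = 1632.
RR = [a/(a+b)] / [c/(c+d)] = (177/1892) / (1109/2741) = 0.09355/0.40460 = 0.23122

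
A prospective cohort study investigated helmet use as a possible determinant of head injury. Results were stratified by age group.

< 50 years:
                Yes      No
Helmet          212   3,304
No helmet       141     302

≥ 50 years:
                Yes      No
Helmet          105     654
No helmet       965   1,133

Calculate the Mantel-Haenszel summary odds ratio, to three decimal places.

0.171

OR_MH = Σ(aᵢdᵢ/nᵢ) / Σ(bᵢcᵢ/nᵢ), where nᵢ is the stratum total.
Stratum 1 (< 50 years): n = 3959; a·d/n = 212·302/3959 = 16.1718; b·c/n = 3304·141/3959 = 117.6721
Stratum 2 (≥ 50 years): n = 2857; a·d/n = 105·1133/2857 = 41.6398; b·c/n = 654·965/2857 = 220.8995
OR_MH = (16.1718 + 41.6398) / (117.6721 + 220.8995) = 57.8116 / 338.5717 = 0.17075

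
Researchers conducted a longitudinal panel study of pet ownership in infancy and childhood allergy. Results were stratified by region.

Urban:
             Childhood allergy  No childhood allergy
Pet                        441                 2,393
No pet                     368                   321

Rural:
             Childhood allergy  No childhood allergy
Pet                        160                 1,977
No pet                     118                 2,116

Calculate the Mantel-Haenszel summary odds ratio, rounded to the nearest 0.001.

0.388

OR_MH = Σ(aᵢdᵢ/nᵢ) / Σ(bᵢcᵢ/nᵢ), where nᵢ is the stratum total.
Stratum 1 (Urban): n = 3523; a·d/n = 441·321/3523 = 40.1819; b·c/n = 2393·368/3523 = 249.9642
Stratum 2 (Rural): n = 4371; a·d/n = 160·2116/4371 = 77.4560; b·c/n = 1977·118/4371 = 53.3713
OR_MH = (40.1819 + 77.4560) / (249.9642 + 53.3713) = 117.6379 / 303.3355 = 0.38781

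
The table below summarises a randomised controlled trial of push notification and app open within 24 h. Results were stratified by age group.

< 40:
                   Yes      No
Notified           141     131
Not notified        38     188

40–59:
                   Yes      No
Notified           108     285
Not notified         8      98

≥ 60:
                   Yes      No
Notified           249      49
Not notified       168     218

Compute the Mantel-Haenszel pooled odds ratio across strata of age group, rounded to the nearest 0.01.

OR_MH = Σ(aᵢdᵢ/nᵢ) / Σ(bᵢcᵢ/nᵢ), where nᵢ is the stratum total.
Stratum 1 (< 40): n = 498; a·d/n = 141·188/498 = 53.2289; b·c/n = 131·38/498 = 9.9960
Stratum 2 (40–59): n = 499; a·d/n = 108·98/499 = 21.2104; b·c/n = 285·8/499 = 4.5691
Stratum 3 (≥ 60): n = 684; a·d/n = 249·218/684 = 79.3596; b·c/n = 49·168/684 = 12.0351
OR_MH = (53.2289 + 21.2104 + 79.3596) / (9.9960 + 4.5691 + 12.0351) = 153.7990 / 26.6002 = 5.78187

5.78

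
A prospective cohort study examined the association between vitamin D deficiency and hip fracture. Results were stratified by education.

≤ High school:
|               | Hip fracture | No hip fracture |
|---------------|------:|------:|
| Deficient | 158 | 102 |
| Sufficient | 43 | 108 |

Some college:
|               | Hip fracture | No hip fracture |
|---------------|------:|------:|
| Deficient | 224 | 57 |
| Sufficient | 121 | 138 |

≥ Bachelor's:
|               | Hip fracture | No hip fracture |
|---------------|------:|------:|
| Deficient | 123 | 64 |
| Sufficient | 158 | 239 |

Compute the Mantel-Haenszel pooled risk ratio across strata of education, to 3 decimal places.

1.770

RR_MH = Σ(aᵢ·n₀ᵢ/nᵢ) / Σ(cᵢ·n₁ᵢ/nᵢ), with n₁ᵢ = aᵢ+bᵢ (exposed), n₀ᵢ = cᵢ+dᵢ (unexposed), nᵢ = n₁ᵢ+n₀ᵢ.
Stratum 1 (≤ High school): n₁ = 260, n₀ = 151, n = 411; a·n₀/n = 158·151/411 = 58.0487; c·n₁/n = 43·260/411 = 27.2019
Stratum 2 (Some college): n₁ = 281, n₀ = 259, n = 540; a·n₀/n = 224·259/540 = 107.4370; c·n₁/n = 121·281/540 = 62.9648
Stratum 3 (≥ Bachelor's): n₁ = 187, n₀ = 397, n = 584; a·n₀/n = 123·397/584 = 83.6147; c·n₁/n = 158·187/584 = 50.5925
RR_MH = (58.0487 + 107.4370 + 83.6147) / (27.2019 + 62.9648 + 50.5925) = 249.1004 / 140.7592 = 1.76969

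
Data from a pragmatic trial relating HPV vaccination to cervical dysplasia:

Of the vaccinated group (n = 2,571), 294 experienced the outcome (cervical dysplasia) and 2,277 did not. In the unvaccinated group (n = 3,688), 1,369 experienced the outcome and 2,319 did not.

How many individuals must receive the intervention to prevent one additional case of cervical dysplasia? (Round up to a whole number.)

4

Risk in treated group = 294/2571 = 0.11435; risk in control = 1369/3688 = 0.37120.
Absolute risk reduction = 0.37120 − 0.11435 = 0.25685
NNT = 1 / ARR = 1 / 0.25685 = 3.893 → round up → 4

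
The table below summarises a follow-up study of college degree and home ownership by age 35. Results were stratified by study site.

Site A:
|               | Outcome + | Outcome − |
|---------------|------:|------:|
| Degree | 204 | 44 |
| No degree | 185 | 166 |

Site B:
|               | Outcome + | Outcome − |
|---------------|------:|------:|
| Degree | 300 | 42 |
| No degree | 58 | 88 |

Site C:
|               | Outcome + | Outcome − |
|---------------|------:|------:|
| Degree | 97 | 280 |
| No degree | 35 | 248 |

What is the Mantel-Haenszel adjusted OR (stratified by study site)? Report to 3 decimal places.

4.400

OR_MH = Σ(aᵢdᵢ/nᵢ) / Σ(bᵢcᵢ/nᵢ), where nᵢ is the stratum total.
Stratum 1 (Site A): n = 599; a·d/n = 204·166/599 = 56.5342; b·c/n = 44·185/599 = 13.5893
Stratum 2 (Site B): n = 488; a·d/n = 300·88/488 = 54.0984; b·c/n = 42·58/488 = 4.9918
Stratum 3 (Site C): n = 660; a·d/n = 97·248/660 = 36.4485; b·c/n = 280·35/660 = 14.8485
OR_MH = (56.5342 + 54.0984 + 36.4485) / (13.5893 + 4.9918 + 14.8485) = 147.0811 / 33.4296 = 4.39973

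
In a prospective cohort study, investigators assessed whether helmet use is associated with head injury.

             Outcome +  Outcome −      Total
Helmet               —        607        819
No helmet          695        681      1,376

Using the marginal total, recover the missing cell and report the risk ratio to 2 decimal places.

The missing cell is in the exposed row: 819 − 607 = 212.
So a = 212, b = 607, c = 695, d = 681.
RR = [a/(a+b)] / [c/(c+d)] = (212/819) / (695/1376) = 0.25885/0.50509 = 0.51249

0.51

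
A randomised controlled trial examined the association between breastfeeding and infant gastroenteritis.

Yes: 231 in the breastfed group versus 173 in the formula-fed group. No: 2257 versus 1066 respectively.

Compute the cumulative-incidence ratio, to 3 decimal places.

From the description: a = 231, b = 2257, c = 173, d = 1066.
Risk in exposed = 231/2488 = 0.09285; risk in unexposed = 173/1239 = 0.13963.
RR = 0.09285 / 0.13963 = 0.66495
The risk is 34% lower among the exposed than among the unexposed.

0.665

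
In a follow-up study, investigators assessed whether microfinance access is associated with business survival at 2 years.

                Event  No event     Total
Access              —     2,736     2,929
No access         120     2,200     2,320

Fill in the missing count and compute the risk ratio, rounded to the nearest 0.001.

The missing cell is in the exposed row: 2929 − 2736 = 193.
So a = 193, b = 2736, c = 120, d = 2200.
RR = [a/(a+b)] / [c/(c+d)] = (193/2929) / (120/2320) = 0.06589/0.05172 = 1.27393

1.274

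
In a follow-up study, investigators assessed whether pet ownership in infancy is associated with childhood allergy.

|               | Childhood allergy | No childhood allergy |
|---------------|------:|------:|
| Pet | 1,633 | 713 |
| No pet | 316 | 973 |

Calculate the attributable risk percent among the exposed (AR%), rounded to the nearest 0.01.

Cells: a = 1633, b = 713, c = 316, d = 973.
Risk in exposed = 1633/2346 = 0.69608; risk in unexposed = 316/1289 = 0.24515.
RR = 0.69608/0.24515 = 2.83938
AR% = (RR − 1)/RR × 100 = (2.83938 − 1)/2.83938 × 100 = 64.7811%

64.78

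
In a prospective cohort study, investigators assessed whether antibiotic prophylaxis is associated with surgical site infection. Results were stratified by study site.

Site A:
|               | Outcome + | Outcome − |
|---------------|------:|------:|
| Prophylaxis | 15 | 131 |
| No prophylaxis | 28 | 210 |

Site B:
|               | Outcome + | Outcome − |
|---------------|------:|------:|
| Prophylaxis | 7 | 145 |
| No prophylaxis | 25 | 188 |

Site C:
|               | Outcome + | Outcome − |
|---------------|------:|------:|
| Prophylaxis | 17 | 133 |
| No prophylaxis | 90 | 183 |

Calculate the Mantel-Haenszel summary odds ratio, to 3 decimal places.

OR_MH = Σ(aᵢdᵢ/nᵢ) / Σ(bᵢcᵢ/nᵢ), where nᵢ is the stratum total.
Stratum 1 (Site A): n = 384; a·d/n = 15·210/384 = 8.2031; b·c/n = 131·28/384 = 9.5521
Stratum 2 (Site B): n = 365; a·d/n = 7·188/365 = 3.6055; b·c/n = 145·25/365 = 9.9315
Stratum 3 (Site C): n = 423; a·d/n = 17·183/423 = 7.3546; b·c/n = 133·90/423 = 28.2979
OR_MH = (8.2031 + 3.6055 + 7.3546) / (9.5521 + 9.9315 + 28.2979) = 19.1632 / 47.7815 = 0.40106

0.401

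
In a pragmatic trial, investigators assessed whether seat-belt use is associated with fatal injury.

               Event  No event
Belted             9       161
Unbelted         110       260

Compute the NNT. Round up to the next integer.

Risk in treated group = 9/170 = 0.05294; risk in control = 110/370 = 0.29730.
Absolute risk reduction = 0.29730 − 0.05294 = 0.24436
NNT = 1 / ARR = 1 / 0.24436 = 4.092 → round up → 5

5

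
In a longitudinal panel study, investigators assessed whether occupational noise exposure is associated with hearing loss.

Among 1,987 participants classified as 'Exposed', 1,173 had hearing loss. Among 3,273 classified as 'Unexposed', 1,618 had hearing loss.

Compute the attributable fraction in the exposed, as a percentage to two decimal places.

From the description: a = 1173, b = 814, c = 1618, d = 1655.
Risk in exposed = 1173/1987 = 0.59034; risk in unexposed = 1618/3273 = 0.49435.
RR = 0.59034/0.49435 = 1.19417
AR% = (RR − 1)/RR × 100 = (1.19417 − 1)/1.19417 × 100 = 16.2601%

16.26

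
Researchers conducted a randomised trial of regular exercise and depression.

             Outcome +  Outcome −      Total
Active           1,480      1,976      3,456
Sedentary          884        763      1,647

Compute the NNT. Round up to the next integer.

10

Risk in treated group = 1480/3456 = 0.42824; risk in control = 884/1647 = 0.53673.
Absolute risk reduction = 0.53673 − 0.42824 = 0.10849
NNT = 1 / ARR = 1 / 0.10849 = 9.217 → round up → 10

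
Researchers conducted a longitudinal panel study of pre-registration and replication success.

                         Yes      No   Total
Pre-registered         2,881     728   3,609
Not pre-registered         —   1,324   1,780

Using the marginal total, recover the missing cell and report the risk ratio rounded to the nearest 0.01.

The missing cell is in the unexposed row: 1780 − 1324 = 456.
So a = 2881, b = 728, c = 456, d = 1324.
RR = [a/(a+b)] / [c/(c+d)] = (2881/3609) / (456/1780) = 0.79828/0.25618 = 3.11610

3.12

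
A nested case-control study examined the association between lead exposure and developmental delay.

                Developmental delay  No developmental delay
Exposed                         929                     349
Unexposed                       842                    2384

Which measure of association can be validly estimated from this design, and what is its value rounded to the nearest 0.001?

Cells: a = 929, b = 349, c = 842, d = 2384.
This is a nested case-control study: participants were sampled on outcome status, so risks in the source population cannot be estimated directly — relative risk is not valid here. The odds ratio is the appropriate measure.
OR = (a·d)/(b·c) = (929 × 2384) / (349 × 842) = 2214736 / 293858 = 7.53676

7.537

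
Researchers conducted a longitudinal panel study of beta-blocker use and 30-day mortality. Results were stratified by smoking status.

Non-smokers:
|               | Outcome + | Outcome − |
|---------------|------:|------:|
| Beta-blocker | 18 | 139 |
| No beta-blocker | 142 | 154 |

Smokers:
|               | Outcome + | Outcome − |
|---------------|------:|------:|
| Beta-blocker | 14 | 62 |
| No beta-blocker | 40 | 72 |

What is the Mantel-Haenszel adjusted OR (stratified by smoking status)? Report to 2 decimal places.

OR_MH = Σ(aᵢdᵢ/nᵢ) / Σ(bᵢcᵢ/nᵢ), where nᵢ is the stratum total.
Stratum 1 (Non-smokers): n = 453; a·d/n = 18·154/453 = 6.1192; b·c/n = 139·142/453 = 43.5717
Stratum 2 (Smokers): n = 188; a·d/n = 14·72/188 = 5.3617; b·c/n = 62·40/188 = 13.1915
OR_MH = (6.1192 + 5.3617) / (43.5717 + 13.1915) = 11.4809 / 56.7632 = 0.20226

0.20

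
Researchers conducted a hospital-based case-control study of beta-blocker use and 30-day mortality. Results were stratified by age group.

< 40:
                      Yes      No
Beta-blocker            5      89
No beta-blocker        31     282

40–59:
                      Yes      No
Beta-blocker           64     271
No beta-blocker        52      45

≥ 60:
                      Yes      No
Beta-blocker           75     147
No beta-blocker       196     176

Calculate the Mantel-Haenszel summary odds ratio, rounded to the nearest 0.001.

OR_MH = Σ(aᵢdᵢ/nᵢ) / Σ(bᵢcᵢ/nᵢ), where nᵢ is the stratum total.
Stratum 1 (< 40): n = 407; a·d/n = 5·282/407 = 3.4644; b·c/n = 89·31/407 = 6.7789
Stratum 2 (40–59): n = 432; a·d/n = 64·45/432 = 6.6667; b·c/n = 271·52/432 = 32.6204
Stratum 3 (≥ 60): n = 594; a·d/n = 75·176/594 = 22.2222; b·c/n = 147·196/594 = 48.5051
OR_MH = (3.4644 + 6.6667 + 22.2222) / (6.7789 + 32.6204 + 48.5051) = 32.3533 / 87.9043 = 0.36805

0.368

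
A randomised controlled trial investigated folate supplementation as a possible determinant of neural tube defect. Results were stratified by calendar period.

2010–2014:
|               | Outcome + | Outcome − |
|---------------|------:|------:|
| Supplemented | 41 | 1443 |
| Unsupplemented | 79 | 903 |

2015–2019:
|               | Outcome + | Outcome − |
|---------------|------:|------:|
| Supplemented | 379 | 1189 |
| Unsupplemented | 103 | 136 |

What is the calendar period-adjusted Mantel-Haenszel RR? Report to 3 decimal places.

RR_MH = Σ(aᵢ·n₀ᵢ/nᵢ) / Σ(cᵢ·n₁ᵢ/nᵢ), with n₁ᵢ = aᵢ+bᵢ (exposed), n₀ᵢ = cᵢ+dᵢ (unexposed), nᵢ = n₁ᵢ+n₀ᵢ.
Stratum 1 (2010–2014): n₁ = 1484, n₀ = 982, n = 2466; a·n₀/n = 41·982/2466 = 16.3268; c·n₁/n = 79·1484/2466 = 47.5410
Stratum 2 (2015–2019): n₁ = 1568, n₀ = 239, n = 1807; a·n₀/n = 379·239/1807 = 50.1278; c·n₁/n = 103·1568/1807 = 89.3769
RR_MH = (16.3268 + 50.1278) / (47.5410 + 89.3769) = 66.4547 / 136.9178 = 0.48536

0.485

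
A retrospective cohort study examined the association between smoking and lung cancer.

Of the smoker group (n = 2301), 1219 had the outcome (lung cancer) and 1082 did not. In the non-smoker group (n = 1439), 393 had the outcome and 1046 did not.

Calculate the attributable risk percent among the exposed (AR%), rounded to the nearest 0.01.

From the description: a = 1219, b = 1082, c = 393, d = 1046.
Risk in exposed = 1219/2301 = 0.52977; risk in unexposed = 393/1439 = 0.27311.
RR = 0.52977/0.27311 = 1.93979
AR% = (RR − 1)/RR × 100 = (1.93979 − 1)/1.93979 × 100 = 48.4481%

48.45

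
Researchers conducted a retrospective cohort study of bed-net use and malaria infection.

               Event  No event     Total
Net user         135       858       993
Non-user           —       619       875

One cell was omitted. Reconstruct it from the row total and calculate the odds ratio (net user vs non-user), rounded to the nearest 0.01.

The missing cell is in the unexposed row: 875 − 619 = 256.
So a = 135, b = 858, c = 256, d = 619.
OR = (a·d)/(b·c) = (135 × 619) / (858 × 256) = 83565 / 219648 = 0.38045

0.38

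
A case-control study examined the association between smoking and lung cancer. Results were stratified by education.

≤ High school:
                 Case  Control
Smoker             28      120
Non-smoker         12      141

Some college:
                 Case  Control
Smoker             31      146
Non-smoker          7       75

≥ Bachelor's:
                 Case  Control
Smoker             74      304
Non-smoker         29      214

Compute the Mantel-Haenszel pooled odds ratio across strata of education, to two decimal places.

2.08

OR_MH = Σ(aᵢdᵢ/nᵢ) / Σ(bᵢcᵢ/nᵢ), where nᵢ is the stratum total.
Stratum 1 (≤ High school): n = 301; a·d/n = 28·141/301 = 13.1163; b·c/n = 120·12/301 = 4.7841
Stratum 2 (Some college): n = 259; a·d/n = 31·75/259 = 8.9768; b·c/n = 146·7/259 = 3.9459
Stratum 3 (≥ Bachelor's): n = 621; a·d/n = 74·214/621 = 25.5008; b·c/n = 304·29/621 = 14.1965
OR_MH = (13.1163 + 8.9768 + 25.5008) / (4.7841 + 3.9459 + 14.1965) = 47.5939 / 22.9265 = 2.07594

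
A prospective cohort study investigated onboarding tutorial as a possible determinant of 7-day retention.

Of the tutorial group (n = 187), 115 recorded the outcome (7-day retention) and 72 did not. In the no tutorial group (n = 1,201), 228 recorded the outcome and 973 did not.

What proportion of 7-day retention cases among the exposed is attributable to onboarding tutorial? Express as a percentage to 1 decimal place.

69.1

From the description: a = 115, b = 72, c = 228, d = 973.
Risk in exposed = 115/187 = 0.61497; risk in unexposed = 228/1201 = 0.18984.
RR = 0.61497/0.18984 = 3.23940
AR% = (RR − 1)/RR × 100 = (3.23940 − 1)/3.23940 × 100 = 69.1301%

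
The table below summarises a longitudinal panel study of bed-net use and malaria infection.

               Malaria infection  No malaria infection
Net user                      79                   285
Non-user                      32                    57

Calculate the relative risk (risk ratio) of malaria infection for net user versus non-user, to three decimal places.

Cells: a = 79, b = 285, c = 32, d = 57.
Risk in exposed = 79/364 = 0.21703; risk in unexposed = 32/89 = 0.35955.
RR = 0.21703 / 0.35955 = 0.60362
The risk is 40% lower among the exposed than among the unexposed.

0.604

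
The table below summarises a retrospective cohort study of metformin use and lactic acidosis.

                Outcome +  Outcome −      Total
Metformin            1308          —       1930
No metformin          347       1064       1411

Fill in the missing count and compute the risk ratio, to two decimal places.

The missing cell is in the exposed row: 1930 − 1308 = 622.
So a = 1308, b = 622, c = 347, d = 1064.
RR = [a/(a+b)] / [c/(c+d)] = (1308/1930) / (347/1411) = 0.67772/0.24592 = 2.75580

2.76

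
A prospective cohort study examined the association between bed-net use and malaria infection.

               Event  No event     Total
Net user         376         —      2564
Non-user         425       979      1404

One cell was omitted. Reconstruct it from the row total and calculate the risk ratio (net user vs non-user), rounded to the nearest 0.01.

The missing cell is in the exposed row: 2564 − 376 = 2188.
So a = 376, b = 2188, c = 425, d = 979.
RR = [a/(a+b)] / [c/(c+d)] = (376/2564) / (425/1404) = 0.14665/0.30271 = 0.48445

0.48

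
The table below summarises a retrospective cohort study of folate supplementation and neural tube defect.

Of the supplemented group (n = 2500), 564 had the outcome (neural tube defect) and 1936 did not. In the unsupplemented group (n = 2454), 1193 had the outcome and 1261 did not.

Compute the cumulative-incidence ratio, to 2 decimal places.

0.46

From the description: a = 564, b = 1936, c = 1193, d = 1261.
Risk in exposed = 564/2500 = 0.22560; risk in unexposed = 1193/2454 = 0.48615.
RR = 0.22560 / 0.48615 = 0.46406
The risk is 54% lower among the exposed than among the unexposed.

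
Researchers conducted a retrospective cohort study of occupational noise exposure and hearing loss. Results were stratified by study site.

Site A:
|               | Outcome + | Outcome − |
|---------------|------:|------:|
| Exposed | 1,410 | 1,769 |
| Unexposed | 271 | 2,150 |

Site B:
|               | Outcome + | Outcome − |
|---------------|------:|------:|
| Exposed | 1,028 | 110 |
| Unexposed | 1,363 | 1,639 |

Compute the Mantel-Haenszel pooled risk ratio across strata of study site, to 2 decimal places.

RR_MH = Σ(aᵢ·n₀ᵢ/nᵢ) / Σ(cᵢ·n₁ᵢ/nᵢ), with n₁ᵢ = aᵢ+bᵢ (exposed), n₀ᵢ = cᵢ+dᵢ (unexposed), nᵢ = n₁ᵢ+n₀ᵢ.
Stratum 1 (Site A): n₁ = 3179, n₀ = 2421, n = 5600; a·n₀/n = 1410·2421/5600 = 609.5732; c·n₁/n = 271·3179/5600 = 153.8409
Stratum 2 (Site B): n₁ = 1138, n₀ = 3002, n = 4140; a·n₀/n = 1028·3002/4140 = 745.4242; c·n₁/n = 1363·1138/4140 = 374.6604
RR_MH = (609.5732 + 745.4242) / (153.8409 + 374.6604) = 1354.9974 / 528.5013 = 2.56385

2.56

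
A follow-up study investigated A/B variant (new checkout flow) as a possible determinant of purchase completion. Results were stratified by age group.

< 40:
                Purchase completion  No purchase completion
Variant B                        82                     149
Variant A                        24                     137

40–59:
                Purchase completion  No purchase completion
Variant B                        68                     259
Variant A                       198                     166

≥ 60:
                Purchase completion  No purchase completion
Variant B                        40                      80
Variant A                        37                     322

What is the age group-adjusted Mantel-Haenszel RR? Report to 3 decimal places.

0.849

RR_MH = Σ(aᵢ·n₀ᵢ/nᵢ) / Σ(cᵢ·n₁ᵢ/nᵢ), with n₁ᵢ = aᵢ+bᵢ (exposed), n₀ᵢ = cᵢ+dᵢ (unexposed), nᵢ = n₁ᵢ+n₀ᵢ.
Stratum 1 (< 40): n₁ = 231, n₀ = 161, n = 392; a·n₀/n = 82·161/392 = 33.6786; c·n₁/n = 24·231/392 = 14.1429
Stratum 2 (40–59): n₁ = 327, n₀ = 364, n = 691; a·n₀/n = 68·364/691 = 35.8205; c·n₁/n = 198·327/691 = 93.6990
Stratum 3 (≥ 60): n₁ = 120, n₀ = 359, n = 479; a·n₀/n = 40·359/479 = 29.9791; c·n₁/n = 37·120/479 = 9.2693
RR_MH = (33.6786 + 35.8205 + 29.9791) / (14.1429 + 93.6990 + 9.2693) = 99.4782 / 117.1112 = 0.84943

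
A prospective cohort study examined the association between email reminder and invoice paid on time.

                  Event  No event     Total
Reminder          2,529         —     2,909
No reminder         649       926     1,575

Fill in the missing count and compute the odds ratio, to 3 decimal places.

The missing cell is in the exposed row: 2909 − 2529 = 380.
So a = 2529, b = 380, c = 649, d = 926.
OR = (a·d)/(b·c) = (2529 × 926) / (380 × 649) = 2341854 / 246620 = 9.49580

9.496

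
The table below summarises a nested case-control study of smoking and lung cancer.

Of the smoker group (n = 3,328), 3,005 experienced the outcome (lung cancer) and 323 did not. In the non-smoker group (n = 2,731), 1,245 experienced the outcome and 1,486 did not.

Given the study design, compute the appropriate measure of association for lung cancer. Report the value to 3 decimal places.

11.104

From the description: a = 3005, b = 323, c = 1245, d = 1486.
This is a nested case-control study: participants were sampled on outcome status, so risks in the source population cannot be estimated directly — relative risk is not valid here. The odds ratio is the appropriate measure.
OR = (a·d)/(b·c) = (3005 × 1486) / (323 × 1245) = 4465430 / 402135 = 11.10431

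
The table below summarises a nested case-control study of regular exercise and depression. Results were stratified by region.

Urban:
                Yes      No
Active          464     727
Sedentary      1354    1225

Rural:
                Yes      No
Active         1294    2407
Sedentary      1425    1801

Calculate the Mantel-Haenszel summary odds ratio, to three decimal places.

0.644

OR_MH = Σ(aᵢdᵢ/nᵢ) / Σ(bᵢcᵢ/nᵢ), where nᵢ is the stratum total.
Stratum 1 (Urban): n = 3770; a·d/n = 464·1225/3770 = 150.7692; b·c/n = 727·1354/3770 = 261.1029
Stratum 2 (Rural): n = 6927; a·d/n = 1294·1801/6927 = 336.4363; b·c/n = 2407·1425/6927 = 495.1602
OR_MH = (150.7692 + 336.4363) / (261.1029 + 495.1602) = 487.2055 / 756.2632 = 0.64423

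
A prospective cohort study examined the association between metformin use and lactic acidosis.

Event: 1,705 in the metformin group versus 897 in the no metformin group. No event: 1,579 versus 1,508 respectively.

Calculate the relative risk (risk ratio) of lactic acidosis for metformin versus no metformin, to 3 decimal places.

1.392

From the description: a = 1705, b = 1579, c = 897, d = 1508.
Risk in exposed = 1705/3284 = 0.51918; risk in unexposed = 897/2405 = 0.37297.
RR = 0.51918 / 0.37297 = 1.39201
The risk among the exposed is 1.39 times that among the unexposed.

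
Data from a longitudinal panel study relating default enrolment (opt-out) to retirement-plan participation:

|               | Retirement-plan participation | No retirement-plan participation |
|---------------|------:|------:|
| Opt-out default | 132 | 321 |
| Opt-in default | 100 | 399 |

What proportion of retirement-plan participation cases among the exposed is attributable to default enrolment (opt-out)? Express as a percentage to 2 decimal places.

31.23

Cells: a = 132, b = 321, c = 100, d = 399.
Risk in exposed = 132/453 = 0.29139; risk in unexposed = 100/499 = 0.20040.
RR = 0.29139/0.20040 = 1.45404
AR% = (RR − 1)/RR × 100 = (1.45404 − 1)/1.45404 × 100 = 31.2261%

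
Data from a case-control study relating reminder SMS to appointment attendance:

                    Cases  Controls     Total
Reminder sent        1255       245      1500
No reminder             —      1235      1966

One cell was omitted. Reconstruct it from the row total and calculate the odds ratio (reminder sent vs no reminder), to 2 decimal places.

The missing cell is in the unexposed row: 1966 − 1235 = 731.
So a = 1255, b = 245, c = 731, d = 1235.
OR = (a·d)/(b·c) = (1255 × 1235) / (245 × 731) = 1549925 / 179095 = 8.65421

8.65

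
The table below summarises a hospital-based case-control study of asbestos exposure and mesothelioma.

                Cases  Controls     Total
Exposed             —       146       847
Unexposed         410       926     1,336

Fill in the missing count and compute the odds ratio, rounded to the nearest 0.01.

10.84

The missing cell is in the exposed row: 847 − 146 = 701.
So a = 701, b = 146, c = 410, d = 926.
OR = (a·d)/(b·c) = (701 × 926) / (146 × 410) = 649126 / 59860 = 10.84407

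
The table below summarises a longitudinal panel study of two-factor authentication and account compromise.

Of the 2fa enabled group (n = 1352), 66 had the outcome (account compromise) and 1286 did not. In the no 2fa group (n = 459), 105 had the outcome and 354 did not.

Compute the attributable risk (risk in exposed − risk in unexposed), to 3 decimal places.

-0.180

From the description: a = 66, b = 1286, c = 105, d = 354.
Risk in exposed = 66/1352 = 0.048817; risk in unexposed = 105/459 = 0.228758.
Risk difference = 0.048817 − 0.228758 = -0.179942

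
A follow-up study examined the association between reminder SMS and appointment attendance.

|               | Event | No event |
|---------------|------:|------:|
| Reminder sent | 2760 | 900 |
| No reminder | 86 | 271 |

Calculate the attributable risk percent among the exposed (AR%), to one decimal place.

68.1

Cells: a = 2760, b = 900, c = 86, d = 271.
Risk in exposed = 2760/3660 = 0.75410; risk in unexposed = 86/357 = 0.24090.
RR = 0.75410/0.24090 = 3.13039
AR% = (RR − 1)/RR × 100 = (3.13039 − 1)/3.13039 × 100 = 68.0550%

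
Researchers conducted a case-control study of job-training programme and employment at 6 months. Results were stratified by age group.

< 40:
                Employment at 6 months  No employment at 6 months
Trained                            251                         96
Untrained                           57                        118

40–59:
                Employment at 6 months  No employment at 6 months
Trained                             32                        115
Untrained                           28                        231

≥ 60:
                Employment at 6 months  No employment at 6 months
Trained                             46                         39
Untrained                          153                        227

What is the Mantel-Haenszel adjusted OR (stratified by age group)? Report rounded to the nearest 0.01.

OR_MH = Σ(aᵢdᵢ/nᵢ) / Σ(bᵢcᵢ/nᵢ), where nᵢ is the stratum total.
Stratum 1 (< 40): n = 522; a·d/n = 251·118/522 = 56.7395; b·c/n = 96·57/522 = 10.4828
Stratum 2 (40–59): n = 406; a·d/n = 32·231/406 = 18.2069; b·c/n = 115·28/406 = 7.9310
Stratum 3 (≥ 60): n = 465; a·d/n = 46·227/465 = 22.4559; b·c/n = 39·153/465 = 12.8323
OR_MH = (56.7395 + 18.2069 + 22.4559) / (10.4828 + 7.9310 + 12.8323) = 97.4023 / 31.2461 = 3.11727

3.12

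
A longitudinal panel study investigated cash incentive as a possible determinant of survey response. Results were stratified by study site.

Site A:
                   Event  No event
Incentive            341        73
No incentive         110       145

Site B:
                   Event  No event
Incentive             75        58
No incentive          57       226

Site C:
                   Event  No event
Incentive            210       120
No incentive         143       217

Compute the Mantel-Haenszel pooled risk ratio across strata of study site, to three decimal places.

RR_MH = Σ(aᵢ·n₀ᵢ/nᵢ) / Σ(cᵢ·n₁ᵢ/nᵢ), with n₁ᵢ = aᵢ+bᵢ (exposed), n₀ᵢ = cᵢ+dᵢ (unexposed), nᵢ = n₁ᵢ+n₀ᵢ.
Stratum 1 (Site A): n₁ = 414, n₀ = 255, n = 669; a·n₀/n = 341·255/669 = 129.9776; c·n₁/n = 110·414/669 = 68.0717
Stratum 2 (Site B): n₁ = 133, n₀ = 283, n = 416; a·n₀/n = 75·283/416 = 51.0216; c·n₁/n = 57·133/416 = 18.2236
Stratum 3 (Site C): n₁ = 330, n₀ = 360, n = 690; a·n₀/n = 210·360/690 = 109.5652; c·n₁/n = 143·330/690 = 68.3913
RR_MH = (129.9776 + 51.0216 + 109.5652) / (68.0717 + 18.2236 + 68.3913) = 290.5644 / 154.6866 = 1.87841

1.878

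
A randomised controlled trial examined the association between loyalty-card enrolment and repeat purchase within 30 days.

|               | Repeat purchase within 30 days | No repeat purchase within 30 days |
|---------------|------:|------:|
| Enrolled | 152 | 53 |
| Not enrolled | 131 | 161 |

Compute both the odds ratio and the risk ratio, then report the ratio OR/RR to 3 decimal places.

Cells: a = 152, b = 53, c = 131, d = 161.
OR = (152·161)/(53·131) = 24472/6943 = 3.52470
Risk in exposed = 152/205 = 0.74146; risk in unexposed = 131/292 = 0.44863; RR = 1.65273
OR/RR = 3.52470 / 1.65273 = 2.13266
The outcome is not rare, so the OR lies further from 1 than the RR.

2.133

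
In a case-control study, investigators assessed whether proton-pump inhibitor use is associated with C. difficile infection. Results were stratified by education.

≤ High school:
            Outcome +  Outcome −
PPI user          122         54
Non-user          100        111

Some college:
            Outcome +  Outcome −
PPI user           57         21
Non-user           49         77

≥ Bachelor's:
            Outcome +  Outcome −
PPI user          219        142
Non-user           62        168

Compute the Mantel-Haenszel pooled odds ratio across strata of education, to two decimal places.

OR_MH = Σ(aᵢdᵢ/nᵢ) / Σ(bᵢcᵢ/nᵢ), where nᵢ is the stratum total.
Stratum 1 (≤ High school): n = 387; a·d/n = 122·111/387 = 34.9922; b·c/n = 54·100/387 = 13.9535
Stratum 2 (Some college): n = 204; a·d/n = 57·77/204 = 21.5147; b·c/n = 21·49/204 = 5.0441
Stratum 3 (≥ Bachelor's): n = 591; a·d/n = 219·168/591 = 62.2538; b·c/n = 142·62/591 = 14.8968
OR_MH = (34.9922 + 21.5147 + 62.2538) / (13.9535 + 5.0441 + 14.8968) = 118.7608 / 33.8944 = 3.50385

3.50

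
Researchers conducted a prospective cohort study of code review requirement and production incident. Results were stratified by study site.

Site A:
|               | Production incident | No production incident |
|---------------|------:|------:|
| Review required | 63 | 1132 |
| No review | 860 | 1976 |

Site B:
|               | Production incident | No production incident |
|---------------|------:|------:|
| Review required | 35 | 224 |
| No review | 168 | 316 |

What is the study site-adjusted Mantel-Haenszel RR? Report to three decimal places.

RR_MH = Σ(aᵢ·n₀ᵢ/nᵢ) / Σ(cᵢ·n₁ᵢ/nᵢ), with n₁ᵢ = aᵢ+bᵢ (exposed), n₀ᵢ = cᵢ+dᵢ (unexposed), nᵢ = n₁ᵢ+n₀ᵢ.
Stratum 1 (Site A): n₁ = 1195, n₀ = 2836, n = 4031; a·n₀/n = 63·2836/4031 = 44.3235; c·n₁/n = 860·1195/4031 = 254.9491
Stratum 2 (Site B): n₁ = 259, n₀ = 484, n = 743; a·n₀/n = 35·484/743 = 22.7995; c·n₁/n = 168·259/743 = 58.5626
RR_MH = (44.3235 + 22.7995) / (254.9491 + 58.5626) = 67.1230 / 313.5117 = 0.21410

0.214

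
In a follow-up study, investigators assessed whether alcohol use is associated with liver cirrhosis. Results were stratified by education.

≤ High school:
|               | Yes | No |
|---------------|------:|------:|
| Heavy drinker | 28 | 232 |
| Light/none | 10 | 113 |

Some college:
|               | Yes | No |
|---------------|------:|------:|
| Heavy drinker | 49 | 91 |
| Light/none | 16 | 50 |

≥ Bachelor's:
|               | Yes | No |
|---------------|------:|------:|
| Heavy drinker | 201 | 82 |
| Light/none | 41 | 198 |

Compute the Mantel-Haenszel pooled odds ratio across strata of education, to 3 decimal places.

OR_MH = Σ(aᵢdᵢ/nᵢ) / Σ(bᵢcᵢ/nᵢ), where nᵢ is the stratum total.
Stratum 1 (≤ High school): n = 383; a·d/n = 28·113/383 = 8.2611; b·c/n = 232·10/383 = 6.0574
Stratum 2 (Some college): n = 206; a·d/n = 49·50/206 = 11.8932; b·c/n = 91·16/206 = 7.0680
Stratum 3 (≥ Bachelor's): n = 522; a·d/n = 201·198/522 = 76.2414; b·c/n = 82·41/522 = 6.4406
OR_MH = (8.2611 + 11.8932 + 76.2414) / (6.0574 + 7.0680 + 6.4406) = 96.3957 / 19.5660 = 4.92669

4.927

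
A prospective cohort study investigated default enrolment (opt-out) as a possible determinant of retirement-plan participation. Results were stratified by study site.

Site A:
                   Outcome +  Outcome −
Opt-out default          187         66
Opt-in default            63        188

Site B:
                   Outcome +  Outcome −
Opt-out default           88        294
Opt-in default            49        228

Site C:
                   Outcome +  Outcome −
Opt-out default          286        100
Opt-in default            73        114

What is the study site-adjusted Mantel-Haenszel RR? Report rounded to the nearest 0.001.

RR_MH = Σ(aᵢ·n₀ᵢ/nᵢ) / Σ(cᵢ·n₁ᵢ/nᵢ), with n₁ᵢ = aᵢ+bᵢ (exposed), n₀ᵢ = cᵢ+dᵢ (unexposed), nᵢ = n₁ᵢ+n₀ᵢ.
Stratum 1 (Site A): n₁ = 253, n₀ = 251, n = 504; a·n₀/n = 187·251/504 = 93.1290; c·n₁/n = 63·253/504 = 31.6250
Stratum 2 (Site B): n₁ = 382, n₀ = 277, n = 659; a·n₀/n = 88·277/659 = 36.9894; c·n₁/n = 49·382/659 = 28.4036
Stratum 3 (Site C): n₁ = 386, n₀ = 187, n = 573; a·n₀/n = 286·187/573 = 93.3368; c·n₁/n = 73·386/573 = 49.1763
RR_MH = (93.1290 + 36.9894 + 93.3368) / (31.6250 + 28.4036 + 49.1763) = 223.4552 / 109.2049 = 2.04620

2.046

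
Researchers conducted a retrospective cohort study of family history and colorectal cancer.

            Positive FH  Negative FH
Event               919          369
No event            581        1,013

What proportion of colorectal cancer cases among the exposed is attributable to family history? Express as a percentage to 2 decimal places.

Reading the table with exposure as columns: a = 919 (Positive FH, case), b = 581 (Positive FH, non-case), c = 369 (Negative FH, case), d = 1013.
Risk in exposed = 919/1500 = 0.61267; risk in unexposed = 369/1382 = 0.26700.
RR = 0.61267/0.26700 = 2.29459
AR% = (RR − 1)/RR × 100 = (2.29459 − 1)/2.29459 × 100 = 56.4193%

56.42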